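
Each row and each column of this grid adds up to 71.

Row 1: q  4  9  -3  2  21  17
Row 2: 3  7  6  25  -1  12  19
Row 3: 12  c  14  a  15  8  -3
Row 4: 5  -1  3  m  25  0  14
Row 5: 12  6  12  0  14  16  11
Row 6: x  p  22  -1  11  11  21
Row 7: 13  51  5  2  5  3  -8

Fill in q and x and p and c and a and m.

The known cells in row 1 total 50, leaving 71 − 50 = 21 for the blank.
The known cells in row 4 total 46, leaving 71 − 46 = 25 for the blank.
The known cells in column 4 total 48, leaving 71 − 48 = 23 for the blank.
The known cells in row 3 total 69, leaving 71 − 69 = 2 for the blank.
The known cells in column 2 total 69, leaving 71 − 69 = 2 for the blank.
The known cells in row 6 total 66, leaving 71 − 66 = 5 for the blank.

q = 21, x = 5, p = 2, c = 2, a = 23, m = 25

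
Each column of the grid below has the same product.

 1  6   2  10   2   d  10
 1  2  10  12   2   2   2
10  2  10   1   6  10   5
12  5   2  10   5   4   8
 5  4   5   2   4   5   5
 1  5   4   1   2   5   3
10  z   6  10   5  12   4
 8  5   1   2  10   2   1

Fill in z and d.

z = 4, d = 1

Columns 3 and 7 each multiply to 48000, so every column has product 48000.
Column 2: 6×2×2×5×4×5×5 = 12000, so the missing entry is 48000 ÷ 12000 = 4.
Column 6: 2×10×4×5×5×12×2 = 48000, so the missing entry is 48000 ÷ 48000 = 1.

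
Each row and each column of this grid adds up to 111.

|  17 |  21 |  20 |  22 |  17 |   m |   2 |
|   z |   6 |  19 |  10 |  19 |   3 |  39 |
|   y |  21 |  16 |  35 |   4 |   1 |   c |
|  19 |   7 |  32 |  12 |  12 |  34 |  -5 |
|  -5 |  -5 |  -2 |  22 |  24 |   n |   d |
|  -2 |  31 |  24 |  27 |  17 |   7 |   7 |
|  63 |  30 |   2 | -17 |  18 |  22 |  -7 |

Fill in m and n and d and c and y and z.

The known cells in row 1 total 99, leaving 111 − 99 = 12 for the blank.
The known cells in column 6 total 79, leaving 111 − 79 = 32 for the blank.
The known cells in row 5 total 66, leaving 111 − 66 = 45 for the blank.
The known cells in column 7 total 81, leaving 111 − 81 = 30 for the blank.
The known cells in row 3 total 107, leaving 111 − 107 = 4 for the blank.
The known cells in row 2 total 96, leaving 111 − 96 = 15 for the blank.

m = 12, n = 32, d = 45, c = 30, y = 4, z = 15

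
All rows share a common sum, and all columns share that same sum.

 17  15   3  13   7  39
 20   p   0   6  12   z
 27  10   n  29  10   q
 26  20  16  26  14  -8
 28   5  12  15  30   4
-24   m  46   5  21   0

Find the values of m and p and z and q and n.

Rows 1 and 4 both sum to 94, so that's the common total.
Row 6: -24 + 46 + 5 + 21 + 0 = 48, so its missing entry is 94 − 48 = 46.
Column 2: 15 + 10 + 20 + 5 + 46 = 96, so its missing entry is 94 − 96 = -2.
Row 2: 20 − 2 + 0 + 6 + 12 = 36, so its missing entry is 94 − 36 = 58.
Column 3: 3 + 0 + 16 + 12 + 46 = 77, so its missing entry is 94 − 77 = 17.
Row 3: 27 + 10 + 17 + 29 + 10 = 93, so its missing entry is 94 − 93 = 1.

m = 46, p = -2, z = 58, q = 1, n = 17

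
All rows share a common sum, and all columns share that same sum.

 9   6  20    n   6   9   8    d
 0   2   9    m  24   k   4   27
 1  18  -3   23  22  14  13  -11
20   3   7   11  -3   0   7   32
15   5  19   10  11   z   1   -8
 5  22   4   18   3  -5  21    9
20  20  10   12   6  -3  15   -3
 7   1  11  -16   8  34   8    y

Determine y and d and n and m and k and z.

Rows 3 and 4 both sum to 77, so that's the common total.
Row 8: 7 + 1 + 11 − 16 + 8 + 34 + 8 = 53, so its missing entry is 77 − 53 = 24.
Column 8: 27 − 11 + 32 − 8 + 9 − 3 + 24 = 70, so its missing entry is 77 − 70 = 7.
Row 1: 9 + 6 + 20 + 6 + 9 + 8 + 7 = 65, so its missing entry is 77 − 65 = 12.
Row 5: 15 + 5 + 19 + 10 + 11 + 1 − 8 = 53, so its missing entry is 77 − 53 = 24.
Column 6: 9 + 14 + 0 + 24 − 5 − 3 + 34 = 73, so its missing entry is 77 − 73 = 4.
Row 2: 0 + 2 + 9 + 24 + 4 + 4 + 27 = 70, so its missing entry is 77 − 70 = 7.

y = 24, d = 7, n = 12, m = 7, k = 4, z = 24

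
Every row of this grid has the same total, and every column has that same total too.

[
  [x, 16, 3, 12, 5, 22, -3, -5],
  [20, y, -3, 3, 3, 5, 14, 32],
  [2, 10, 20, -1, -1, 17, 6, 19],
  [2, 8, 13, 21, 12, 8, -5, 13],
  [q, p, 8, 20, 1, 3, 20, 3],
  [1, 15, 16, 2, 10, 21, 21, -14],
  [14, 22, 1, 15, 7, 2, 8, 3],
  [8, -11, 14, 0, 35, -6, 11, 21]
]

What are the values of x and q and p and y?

Rows 3 and 4 both sum to 72, so that's the common total.
The known cells in row 2 total 74, leaving 72 − 74 = -2 for the blank.
The known cells in column 2 total 58, leaving 72 − 58 = 14 for the blank.
The known cells in row 5 total 69, leaving 72 − 69 = 3 for the blank.
The known cells in row 1 total 50, leaving 72 − 50 = 22 for the blank.

x = 22, q = 3, p = 14, y = -2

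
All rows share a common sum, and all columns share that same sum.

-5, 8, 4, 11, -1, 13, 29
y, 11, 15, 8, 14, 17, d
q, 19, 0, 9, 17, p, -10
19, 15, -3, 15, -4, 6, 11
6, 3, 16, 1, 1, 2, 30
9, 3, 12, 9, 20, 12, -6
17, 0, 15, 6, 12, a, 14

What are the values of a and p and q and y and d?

Rows 1 and 4 both sum to 59, so that's the common total.
The known cells in row 7 total 64, leaving 59 − 64 = -5 for the blank.
The known cells in column 7 total 68, leaving 59 − 68 = -9 for the blank.
The known cells in row 2 total 56, leaving 59 − 56 = 3 for the blank.
The known cells in column 1 total 49, leaving 59 − 49 = 10 for the blank.
The known cells in row 3 total 45, leaving 59 − 45 = 14 for the blank.

a = -5, p = 14, q = 10, y = 3, d = -9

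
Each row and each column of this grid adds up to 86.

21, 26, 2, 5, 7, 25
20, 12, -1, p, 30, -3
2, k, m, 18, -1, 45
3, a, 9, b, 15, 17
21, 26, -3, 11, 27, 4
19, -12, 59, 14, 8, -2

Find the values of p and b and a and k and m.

p = 28, b = 10, a = 32, k = 2, m = 20

The known cells in column 3 total 66, leaving 86 − 66 = 20 for the blank.
The known cells in row 3 total 84, leaving 86 − 84 = 2 for the blank.
The known cells in column 2 total 54, leaving 86 − 54 = 32 for the blank.
The known cells in row 4 total 76, leaving 86 − 76 = 10 for the blank.
The known cells in row 2 total 58, leaving 86 − 58 = 28 for the blank.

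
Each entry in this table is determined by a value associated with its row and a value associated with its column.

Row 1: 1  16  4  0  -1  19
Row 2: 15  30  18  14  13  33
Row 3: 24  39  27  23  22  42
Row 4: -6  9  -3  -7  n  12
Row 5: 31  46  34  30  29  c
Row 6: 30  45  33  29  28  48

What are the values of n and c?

The difference between any two rows is the same in every column — this is an addition table with the headers hidden.
Row 4 minus row 1 is -3 − 4 = -7, so its entry in column 5 is -1 + (-7) = -8.
Row 5 minus row 1 is 34 − 4 = 30, so its entry in column 6 is 19 + 30 = 49.

n = -8, c = 49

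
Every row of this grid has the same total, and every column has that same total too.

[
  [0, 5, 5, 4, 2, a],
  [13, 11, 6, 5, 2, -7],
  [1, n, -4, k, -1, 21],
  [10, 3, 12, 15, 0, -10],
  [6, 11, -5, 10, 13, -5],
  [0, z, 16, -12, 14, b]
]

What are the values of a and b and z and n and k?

Rows 2 and 4 both sum to 30, so that's the common total.
Column 4 has 4 + 5 + 15 + 10 − 12 = 22; the blank must be 30 − 22 = 8.
Row 3 has 1 − 4 + 8 − 1 + 21 = 25; the blank must be 30 − 25 = 5.
Column 2 has 5 + 11 + 5 + 3 + 11 = 35; the blank must be 30 − 35 = -5.
Row 6 has 0 − 5 + 16 − 12 + 14 = 13; the blank must be 30 − 13 = 17.
Row 1 has 0 + 5 + 5 + 4 + 2 = 16; the blank must be 30 − 16 = 14.

a = 14, b = 17, z = -5, n = 5, k = 8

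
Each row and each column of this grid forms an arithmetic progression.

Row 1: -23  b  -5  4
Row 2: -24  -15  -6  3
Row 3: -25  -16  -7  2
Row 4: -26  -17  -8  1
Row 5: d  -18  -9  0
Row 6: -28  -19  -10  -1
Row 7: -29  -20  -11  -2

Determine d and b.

Along each row the entries change by 9 per step; down each column they change by -1.
Row 5: from -18 at column 2, stepping by 9 to column 1 gives -27.
Row 1: from -23 at column 1, stepping by 9 to column 2 gives -14.

d = -27, b = -14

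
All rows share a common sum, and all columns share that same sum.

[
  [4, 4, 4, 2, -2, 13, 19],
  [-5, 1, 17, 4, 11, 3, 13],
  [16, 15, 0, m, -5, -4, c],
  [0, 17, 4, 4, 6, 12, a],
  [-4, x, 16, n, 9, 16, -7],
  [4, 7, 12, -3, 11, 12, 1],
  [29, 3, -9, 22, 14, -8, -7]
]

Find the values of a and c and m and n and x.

Rows 1 and 2 both sum to 44, so that's the common total.
Row 4: 0 + 17 + 4 + 4 + 6 + 12 = 43, so its missing entry is 44 − 43 = 1.
Column 7: 19 + 13 + 1 − 7 + 1 − 7 = 20, so its missing entry is 44 − 20 = 24.
Row 3: 16 + 15 + 0 − 5 − 4 + 24 = 46, so its missing entry is 44 − 46 = -2.
Column 4: 2 + 4 − 2 + 4 − 3 + 22 = 27, so its missing entry is 44 − 27 = 17.
Row 5: -4 + 16 + 17 + 9 + 16 − 7 = 47, so its missing entry is 44 − 47 = -3.

a = 1, c = 24, m = -2, n = 17, x = -3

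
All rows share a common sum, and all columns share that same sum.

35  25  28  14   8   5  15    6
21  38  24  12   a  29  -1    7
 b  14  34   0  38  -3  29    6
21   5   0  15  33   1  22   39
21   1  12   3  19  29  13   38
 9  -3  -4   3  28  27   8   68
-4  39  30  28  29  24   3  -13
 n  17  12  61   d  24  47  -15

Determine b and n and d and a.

Rows 1 and 4 both sum to 136, so that's the common total.
Row 3: 14 + 34 + 0 + 38 − 3 + 29 + 6 = 118, so its missing entry is 136 − 118 = 18.
Column 1: 35 + 21 + 18 + 21 + 21 + 9 − 4 = 121, so its missing entry is 136 − 121 = 15.
Row 8: 15 + 17 + 12 + 61 + 24 + 47 − 15 = 161, so its missing entry is 136 − 161 = -25.
Row 2: 21 + 38 + 24 + 12 + 29 − 1 + 7 = 130, so its missing entry is 136 − 130 = 6.

b = 18, n = 15, d = -25, a = 6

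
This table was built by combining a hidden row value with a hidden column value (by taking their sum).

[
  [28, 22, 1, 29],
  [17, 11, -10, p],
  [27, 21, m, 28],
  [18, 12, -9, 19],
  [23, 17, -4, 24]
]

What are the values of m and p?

The difference between any two rows is the same in every column — this is an addition table with the headers hidden.
Row 3 minus row 1 is 21 − 22 = -1, so its entry in column 3 is 1 + (-1) = 0.
Row 2 minus row 1 is 11 − 22 = -11, so its entry in column 4 is 29 + (-11) = 18.

m = 0, p = 18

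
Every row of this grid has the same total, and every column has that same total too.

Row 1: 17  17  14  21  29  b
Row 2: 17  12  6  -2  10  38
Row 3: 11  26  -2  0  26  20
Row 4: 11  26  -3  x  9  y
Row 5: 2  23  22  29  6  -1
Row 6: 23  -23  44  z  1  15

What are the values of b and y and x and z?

b = -17, y = 26, x = 12, z = 21

Rows 2 and 3 both sum to 81, so that's the common total.
Row 6: 23 − 23 + 44 + 1 + 15 = 60, so its missing entry is 81 − 60 = 21.
Column 4: 21 − 2 + 0 + 29 + 21 = 69, so its missing entry is 81 − 69 = 12.
Row 4: 11 + 26 − 3 + 12 + 9 = 55, so its missing entry is 81 − 55 = 26.
Row 1: 17 + 17 + 14 + 21 + 29 = 98, so its missing entry is 81 − 98 = -17.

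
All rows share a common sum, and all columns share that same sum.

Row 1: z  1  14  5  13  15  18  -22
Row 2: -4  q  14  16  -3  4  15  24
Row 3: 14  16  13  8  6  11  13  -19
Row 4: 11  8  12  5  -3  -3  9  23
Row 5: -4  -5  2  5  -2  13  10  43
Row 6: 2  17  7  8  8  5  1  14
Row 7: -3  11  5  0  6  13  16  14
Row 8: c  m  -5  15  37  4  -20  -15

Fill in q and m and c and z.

Rows 3 and 4 both sum to 62, so that's the common total.
Row 2 has -4 + 14 + 16 − 3 + 4 + 15 + 24 = 66; the blank must be 62 − 66 = -4.
Column 2 has 1 − 4 + 16 + 8 − 5 + 17 + 11 = 44; the blank must be 62 − 44 = 18.
Row 8 has 18 − 5 + 15 + 37 + 4 − 20 − 15 = 34; the blank must be 62 − 34 = 28.
Row 1 has 1 + 14 + 5 + 13 + 15 + 18 − 22 = 44; the blank must be 62 − 44 = 18.

q = -4, m = 18, c = 28, z = 18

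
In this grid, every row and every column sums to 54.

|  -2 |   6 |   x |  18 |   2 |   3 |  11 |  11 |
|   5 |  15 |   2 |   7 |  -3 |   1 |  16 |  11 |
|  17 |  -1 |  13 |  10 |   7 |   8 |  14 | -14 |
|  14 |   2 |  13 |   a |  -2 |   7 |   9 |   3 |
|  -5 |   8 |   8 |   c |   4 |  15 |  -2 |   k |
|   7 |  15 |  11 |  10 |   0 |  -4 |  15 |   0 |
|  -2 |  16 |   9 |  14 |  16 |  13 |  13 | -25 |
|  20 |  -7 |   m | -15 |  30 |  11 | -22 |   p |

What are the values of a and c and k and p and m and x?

The known cells in row 1 total 49, leaving 54 − 49 = 5 for the blank.
The known cells in row 4 total 46, leaving 54 − 46 = 8 for the blank.
The known cells in column 4 total 52, leaving 54 − 52 = 2 for the blank.
The known cells in column 3 total 61, leaving 54 − 61 = -7 for the blank.
The known cells in row 8 total 10, leaving 54 − 10 = 44 for the blank.
The known cells in row 5 total 30, leaving 54 − 30 = 24 for the blank.

a = 8, c = 2, k = 24, p = 44, m = -7, x = 5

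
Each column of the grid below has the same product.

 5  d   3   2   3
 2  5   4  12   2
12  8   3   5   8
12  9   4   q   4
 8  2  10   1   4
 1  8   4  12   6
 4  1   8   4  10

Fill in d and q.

d = 8, q = 8

Columns 3 and 5 each multiply to 46080, so every column has product 46080.
Column 2: 5×8×9×2×8×1 = 5760, so the missing entry is 46080 ÷ 5760 = 8.
Column 4: 2×12×5×1×12×4 = 5760, so the missing entry is 46080 ÷ 5760 = 8.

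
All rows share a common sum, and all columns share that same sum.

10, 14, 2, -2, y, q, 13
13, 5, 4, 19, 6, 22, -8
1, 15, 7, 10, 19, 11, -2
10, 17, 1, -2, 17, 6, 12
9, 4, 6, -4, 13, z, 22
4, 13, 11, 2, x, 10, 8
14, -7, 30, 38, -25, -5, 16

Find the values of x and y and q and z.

x = 13, y = 18, q = 6, z = 11

Rows 2 and 3 both sum to 61, so that's the common total.
The known cells in row 5 total 50, leaving 61 − 50 = 11 for the blank.
The known cells in row 6 total 48, leaving 61 − 48 = 13 for the blank.
The known cells in column 5 total 43, leaving 61 − 43 = 18 for the blank.
The known cells in row 1 total 55, leaving 61 − 55 = 6 for the blank.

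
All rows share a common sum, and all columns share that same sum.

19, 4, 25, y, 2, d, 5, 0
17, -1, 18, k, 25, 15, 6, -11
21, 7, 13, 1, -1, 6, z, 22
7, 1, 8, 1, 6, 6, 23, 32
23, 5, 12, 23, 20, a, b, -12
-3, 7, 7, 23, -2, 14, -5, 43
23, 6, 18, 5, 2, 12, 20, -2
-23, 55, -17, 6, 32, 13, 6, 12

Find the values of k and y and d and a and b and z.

Rows 4 and 6 both sum to 84, so that's the common total.
Row 3 has 21 + 7 + 13 + 1 − 1 + 6 + 22 = 69; the blank must be 84 − 69 = 15.
Column 7 has 5 + 6 + 15 + 23 − 5 + 20 + 6 = 70; the blank must be 84 − 70 = 14.
Row 5 has 23 + 5 + 12 + 23 + 20 + 14 − 12 = 85; the blank must be 84 − 85 = -1.
Column 6 has 15 + 6 + 6 − 1 + 14 + 12 + 13 = 65; the blank must be 84 − 65 = 19.
Row 1 has 19 + 4 + 25 + 2 + 19 + 5 + 0 = 74; the blank must be 84 − 74 = 10.
Row 2 has 17 − 1 + 18 + 25 + 15 + 6 − 11 = 69; the blank must be 84 − 69 = 15.

k = 15, y = 10, d = 19, a = -1, b = 14, z = 15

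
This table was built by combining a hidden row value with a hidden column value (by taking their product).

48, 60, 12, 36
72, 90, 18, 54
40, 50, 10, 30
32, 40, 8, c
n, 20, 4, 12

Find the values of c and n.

c = 24, n = 16

Each row is a constant multiple of every other row — this is a multiplication table with the headers hidden.
Row 4 is 40/60 = 2/3 times row 1, so its entry in column 4 is 36 × 2/3 = 24.
Row 5 is 20/60 = 1/3 times row 1, so its entry in column 1 is 48 × 1/3 = 16.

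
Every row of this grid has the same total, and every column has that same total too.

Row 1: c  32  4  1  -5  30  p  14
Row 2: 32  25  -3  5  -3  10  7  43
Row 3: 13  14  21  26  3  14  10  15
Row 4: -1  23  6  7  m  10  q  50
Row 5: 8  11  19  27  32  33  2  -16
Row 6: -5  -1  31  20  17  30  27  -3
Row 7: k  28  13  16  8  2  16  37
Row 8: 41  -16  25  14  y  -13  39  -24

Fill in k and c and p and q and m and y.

k = -4, c = 32, p = 8, q = 7, m = 14, y = 50

Rows 2 and 3 both sum to 116, so that's the common total.
The known cells in row 8 total 66, leaving 116 − 66 = 50 for the blank.
The known cells in row 7 total 120, leaving 116 − 120 = -4 for the blank.
The known cells in column 5 total 102, leaving 116 − 102 = 14 for the blank.
The known cells in column 1 total 84, leaving 116 − 84 = 32 for the blank.
The known cells in row 1 total 108, leaving 116 − 108 = 8 for the blank.
The known cells in row 4 total 109, leaving 116 − 109 = 7 for the blank.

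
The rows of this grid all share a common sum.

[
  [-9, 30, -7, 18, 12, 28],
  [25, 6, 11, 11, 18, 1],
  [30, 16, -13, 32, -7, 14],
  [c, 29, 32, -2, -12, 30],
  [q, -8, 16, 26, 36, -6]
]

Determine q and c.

Row 1 sums to 72 and so does row 3; that's the common total.
In row 5 the known cells total 64, leaving 72 − 64 = 8.
In row 4 the known cells total 77, leaving 72 − 77 = -5.

q = 8, c = -5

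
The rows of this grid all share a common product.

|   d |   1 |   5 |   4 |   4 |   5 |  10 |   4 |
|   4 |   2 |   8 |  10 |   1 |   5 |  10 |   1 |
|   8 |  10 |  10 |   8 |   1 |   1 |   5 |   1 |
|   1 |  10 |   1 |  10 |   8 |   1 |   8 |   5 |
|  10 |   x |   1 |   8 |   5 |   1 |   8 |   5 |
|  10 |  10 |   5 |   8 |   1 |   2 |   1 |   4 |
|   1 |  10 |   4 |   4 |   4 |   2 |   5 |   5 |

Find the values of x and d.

Rows 2 and 4 each multiply to 32000, so every row has product 32000.
Row 5: 10×1×8×5×1×8×5 = 16000, so the missing entry is 32000 ÷ 16000 = 2.
Row 1: 1×5×4×4×5×10×4 = 16000, so the missing entry is 32000 ÷ 16000 = 2.

x = 2, d = 2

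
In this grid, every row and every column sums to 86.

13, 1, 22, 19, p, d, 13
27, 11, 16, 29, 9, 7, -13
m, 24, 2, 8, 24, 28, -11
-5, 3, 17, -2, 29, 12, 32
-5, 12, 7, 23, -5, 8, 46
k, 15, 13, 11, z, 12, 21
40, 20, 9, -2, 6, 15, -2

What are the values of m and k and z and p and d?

Row 3 has 24 + 2 + 8 + 24 + 28 − 11 = 75; the blank must be 86 − 75 = 11.
Column 1 has 13 + 27 + 11 − 5 − 5 + 40 = 81; the blank must be 86 − 81 = 5.
Row 6 has 5 + 15 + 13 + 11 + 12 + 21 = 77; the blank must be 86 − 77 = 9.
Column 5 has 9 + 24 + 29 − 5 + 9 + 6 = 72; the blank must be 86 − 72 = 14.
Row 1 has 13 + 1 + 22 + 19 + 14 + 13 = 82; the blank must be 86 − 82 = 4.

m = 11, k = 5, z = 9, p = 14, d = 4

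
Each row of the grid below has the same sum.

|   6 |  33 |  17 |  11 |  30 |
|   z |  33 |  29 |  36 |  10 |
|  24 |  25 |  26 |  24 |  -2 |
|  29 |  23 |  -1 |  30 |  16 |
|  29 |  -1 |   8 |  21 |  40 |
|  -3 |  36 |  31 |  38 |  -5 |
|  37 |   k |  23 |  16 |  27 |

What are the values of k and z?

Row 5 sums to 97 and so does row 6; that's the common total.
In row 7 the known cells total 103, leaving 97 − 103 = -6.
In row 2 the known cells total 108, leaving 97 − 108 = -11.

k = -6, z = -11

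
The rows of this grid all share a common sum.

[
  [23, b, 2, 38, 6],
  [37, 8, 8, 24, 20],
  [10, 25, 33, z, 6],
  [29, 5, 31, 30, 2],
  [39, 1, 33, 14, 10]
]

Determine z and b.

z = 23, b = 28

The complete rows each total 97.
Row 3 is missing 97 − 74 = 23 (since 10 + 25 + 33 + 6 = 74).
Row 1 is missing 97 − 69 = 28 (since 23 + 2 + 38 + 6 = 69).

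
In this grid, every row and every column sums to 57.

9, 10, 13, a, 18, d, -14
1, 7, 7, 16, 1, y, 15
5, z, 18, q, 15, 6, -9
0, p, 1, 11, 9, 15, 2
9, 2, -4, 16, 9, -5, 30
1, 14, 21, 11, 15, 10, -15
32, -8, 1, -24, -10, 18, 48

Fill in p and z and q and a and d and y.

Row 2 has 1 + 7 + 7 + 16 + 1 + 15 = 47; the blank must be 57 − 47 = 10.
Row 4 has 0 + 1 + 11 + 9 + 15 + 2 = 38; the blank must be 57 − 38 = 19.
Column 2 has 10 + 7 + 19 + 2 + 14 − 8 = 44; the blank must be 57 − 44 = 13.
Row 3 has 5 + 13 + 18 + 15 + 6 − 9 = 48; the blank must be 57 − 48 = 9.
Column 4 has 16 + 9 + 11 + 16 + 11 − 24 = 39; the blank must be 57 − 39 = 18.
Row 1 has 9 + 10 + 13 + 18 + 18 − 14 = 54; the blank must be 57 − 54 = 3.

p = 19, z = 13, q = 9, a = 18, d = 3, y = 10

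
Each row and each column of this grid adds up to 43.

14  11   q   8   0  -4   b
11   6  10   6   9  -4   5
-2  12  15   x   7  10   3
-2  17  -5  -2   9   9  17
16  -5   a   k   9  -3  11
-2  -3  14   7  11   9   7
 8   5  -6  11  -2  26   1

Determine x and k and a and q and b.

x = -2, k = 15, a = 0, q = 15, b = -1

Column 7: 5 + 3 + 17 + 11 + 7 + 1 = 44, so its missing entry is 43 − 44 = -1.
Row 3: -2 + 12 + 15 + 7 + 10 + 3 = 45, so its missing entry is 43 − 45 = -2.
Column 4: 8 + 6 − 2 − 2 + 7 + 11 = 28, so its missing entry is 43 − 28 = 15.
Row 5: 16 − 5 + 15 + 9 − 3 + 11 = 43, so its missing entry is 43 − 43 = 0.
Row 1: 14 + 11 + 8 + 0 − 4 − 1 = 28, so its missing entry is 43 − 28 = 15.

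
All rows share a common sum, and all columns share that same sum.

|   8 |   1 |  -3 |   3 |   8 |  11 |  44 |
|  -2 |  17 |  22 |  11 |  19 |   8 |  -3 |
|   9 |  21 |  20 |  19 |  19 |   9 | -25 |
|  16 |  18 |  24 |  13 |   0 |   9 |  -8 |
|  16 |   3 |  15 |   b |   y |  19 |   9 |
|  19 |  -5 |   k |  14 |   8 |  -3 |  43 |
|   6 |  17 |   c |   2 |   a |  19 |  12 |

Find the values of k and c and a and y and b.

k = -4, c = -2, a = 18, y = 0, b = 10

Rows 1 and 2 both sum to 72, so that's the common total.
Column 4 has 3 + 11 + 19 + 13 + 14 + 2 = 62; the blank must be 72 − 62 = 10.
Row 5 has 16 + 3 + 15 + 10 + 19 + 9 = 72; the blank must be 72 − 72 = 0.
Column 5 has 8 + 19 + 19 + 0 + 0 + 8 = 54; the blank must be 72 − 54 = 18.
Row 7 has 6 + 17 + 2 + 18 + 19 + 12 = 74; the blank must be 72 − 74 = -2.
Row 6 has 19 − 5 + 14 + 8 − 3 + 43 = 76; the blank must be 72 − 76 = -4.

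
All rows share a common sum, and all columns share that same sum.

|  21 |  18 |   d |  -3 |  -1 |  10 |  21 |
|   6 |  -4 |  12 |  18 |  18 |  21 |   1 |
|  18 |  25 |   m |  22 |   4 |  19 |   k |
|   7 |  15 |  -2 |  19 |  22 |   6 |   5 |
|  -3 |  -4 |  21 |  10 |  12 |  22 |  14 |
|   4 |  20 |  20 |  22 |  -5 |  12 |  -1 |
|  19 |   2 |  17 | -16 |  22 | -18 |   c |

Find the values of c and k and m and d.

Rows 2 and 4 both sum to 72, so that's the common total.
The known cells in row 7 total 26, leaving 72 − 26 = 46 for the blank.
The known cells in row 1 total 66, leaving 72 − 66 = 6 for the blank.
The known cells in column 7 total 86, leaving 72 − 86 = -14 for the blank.
The known cells in row 3 total 74, leaving 72 − 74 = -2 for the blank.

c = 46, k = -14, m = -2, d = 6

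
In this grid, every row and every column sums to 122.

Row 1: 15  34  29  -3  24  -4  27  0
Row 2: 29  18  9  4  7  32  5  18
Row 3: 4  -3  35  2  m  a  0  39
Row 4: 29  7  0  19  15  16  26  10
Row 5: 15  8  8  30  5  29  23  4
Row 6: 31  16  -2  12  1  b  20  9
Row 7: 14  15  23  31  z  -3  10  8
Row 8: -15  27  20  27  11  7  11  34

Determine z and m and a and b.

z = 24, m = 35, a = 10, b = 35

Row 7 has 14 + 15 + 23 + 31 − 3 + 10 + 8 = 98; the blank must be 122 − 98 = 24.
Column 5 has 24 + 7 + 15 + 5 + 1 + 24 + 11 = 87; the blank must be 122 − 87 = 35.
Row 3 has 4 − 3 + 35 + 2 + 35 + 0 + 39 = 112; the blank must be 122 − 112 = 10.
Row 6 has 31 + 16 − 2 + 12 + 1 + 20 + 9 = 87; the blank must be 122 − 87 = 35.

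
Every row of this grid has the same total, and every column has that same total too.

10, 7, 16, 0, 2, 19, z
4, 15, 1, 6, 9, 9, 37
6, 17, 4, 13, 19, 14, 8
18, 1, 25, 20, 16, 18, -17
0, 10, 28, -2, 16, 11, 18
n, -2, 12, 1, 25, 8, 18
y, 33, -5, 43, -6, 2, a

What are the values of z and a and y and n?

Rows 2 and 3 both sum to 81, so that's the common total.
Row 6: -2 + 12 + 1 + 25 + 8 + 18 = 62, so its missing entry is 81 − 62 = 19.
Column 1: 10 + 4 + 6 + 18 + 0 + 19 = 57, so its missing entry is 81 − 57 = 24.
Row 7: 24 + 33 − 5 + 43 − 6 + 2 = 91, so its missing entry is 81 − 91 = -10.
Row 1: 10 + 7 + 16 + 0 + 2 + 19 = 54, so its missing entry is 81 − 54 = 27.

z = 27, a = -10, y = 24, n = 19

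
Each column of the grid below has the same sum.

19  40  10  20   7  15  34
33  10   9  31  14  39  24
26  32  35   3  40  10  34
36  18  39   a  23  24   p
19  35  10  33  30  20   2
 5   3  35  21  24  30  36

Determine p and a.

Columns 2 and 5 both add up to 138, so every column sums to 138.
Column 7: 34 + 24 + 34 + 2 + 36 = 130, so the missing entry is 138 − 130 = 8.
Column 4: 20 + 31 + 3 + 33 + 21 = 108, so the missing entry is 138 − 108 = 30.

p = 8, a = 30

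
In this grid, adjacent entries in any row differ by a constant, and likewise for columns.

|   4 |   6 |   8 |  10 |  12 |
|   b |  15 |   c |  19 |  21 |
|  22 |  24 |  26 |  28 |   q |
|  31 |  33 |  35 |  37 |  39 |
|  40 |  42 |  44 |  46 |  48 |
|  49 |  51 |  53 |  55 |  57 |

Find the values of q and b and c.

q = 30, b = 13, c = 17

Along each row the entries change by 2 per step; down each column they change by 9.
Row 3: from 22 at column 1, stepping by 2 to column 5 gives 30.
Row 2: from 15 at column 2, stepping by 2 to column 1 gives 13.
Row 2: from 15 at column 2, stepping by 2 to column 3 gives 17.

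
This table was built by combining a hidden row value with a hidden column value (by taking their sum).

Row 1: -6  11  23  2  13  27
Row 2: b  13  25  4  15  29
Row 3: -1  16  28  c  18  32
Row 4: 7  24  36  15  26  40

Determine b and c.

The difference between any two rows is the same in every column — this is an addition table with the headers hidden.
Row 2 minus row 1 is 13 − 11 = 2, so its entry in column 1 is -6 + 2 = -4.
Row 3 minus row 1 is 16 − 11 = 5, so its entry in column 4 is 2 + 5 = 7.

b = -4, c = 7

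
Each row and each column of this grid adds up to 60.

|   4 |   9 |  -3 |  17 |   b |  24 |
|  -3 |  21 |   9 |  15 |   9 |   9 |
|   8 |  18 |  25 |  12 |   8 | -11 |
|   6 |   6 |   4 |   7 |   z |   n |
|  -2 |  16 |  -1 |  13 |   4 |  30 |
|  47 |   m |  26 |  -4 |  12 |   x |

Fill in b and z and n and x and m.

b = 9, z = 18, n = 19, x = -11, m = -10

Row 1 has 4 + 9 − 3 + 17 + 24 = 51; the blank must be 60 − 51 = 9.
Column 5 has 9 + 9 + 8 + 4 + 12 = 42; the blank must be 60 − 42 = 18.
Column 2 has 9 + 21 + 18 + 6 + 16 = 70; the blank must be 60 − 70 = -10.
Row 6 has 47 − 10 + 26 − 4 + 12 = 71; the blank must be 60 − 71 = -11.
Row 4 has 6 + 6 + 4 + 7 + 18 = 41; the blank must be 60 − 41 = 19.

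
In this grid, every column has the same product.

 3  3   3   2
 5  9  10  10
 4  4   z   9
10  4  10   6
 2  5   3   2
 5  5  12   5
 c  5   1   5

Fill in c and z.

c = 9, z = 5

Columns 2 and 4 each multiply to 54000, so every column has product 54000.
Column 1: 3×5×4×10×2×5 = 6000, so the missing entry is 54000 ÷ 6000 = 9.
Column 3: 3×10×10×3×12×1 = 10800, so the missing entry is 54000 ÷ 10800 = 5.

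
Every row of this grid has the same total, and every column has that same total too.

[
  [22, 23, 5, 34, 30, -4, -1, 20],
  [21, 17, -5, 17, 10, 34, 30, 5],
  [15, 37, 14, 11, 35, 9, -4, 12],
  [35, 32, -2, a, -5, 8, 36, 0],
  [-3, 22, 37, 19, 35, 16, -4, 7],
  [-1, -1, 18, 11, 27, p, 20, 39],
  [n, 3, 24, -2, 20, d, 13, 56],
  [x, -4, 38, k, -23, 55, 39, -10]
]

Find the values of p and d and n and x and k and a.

Rows 1 and 2 both sum to 129, so that's the common total.
Row 6 has -1 − 1 + 18 + 11 + 27 + 20 + 39 = 113; the blank must be 129 − 113 = 16.
Column 6 has -4 + 34 + 9 + 8 + 16 + 16 + 55 = 134; the blank must be 129 − 134 = -5.
Row 4 has 35 + 32 − 2 − 5 + 8 + 36 + 0 = 104; the blank must be 129 − 104 = 25.
Column 4 has 34 + 17 + 11 + 25 + 19 + 11 − 2 = 115; the blank must be 129 − 115 = 14.
Row 8 has -4 + 38 + 14 − 23 + 55 + 39 − 10 = 109; the blank must be 129 − 109 = 20.
Row 7 has 3 + 24 − 2 + 20 − 5 + 13 + 56 = 109; the blank must be 129 − 109 = 20.

p = 16, d = -5, n = 20, x = 20, k = 14, a = 25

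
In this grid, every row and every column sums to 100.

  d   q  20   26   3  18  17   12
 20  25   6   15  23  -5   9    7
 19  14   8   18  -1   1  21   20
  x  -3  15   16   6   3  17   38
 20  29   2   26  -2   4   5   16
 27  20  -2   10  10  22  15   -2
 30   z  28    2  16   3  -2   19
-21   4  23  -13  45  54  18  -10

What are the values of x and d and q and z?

Row 7 has 30 + 28 + 2 + 16 + 3 − 2 + 19 = 96; the blank must be 100 − 96 = 4.
Column 2 has 25 + 14 − 3 + 29 + 20 + 4 + 4 = 93; the blank must be 100 − 93 = 7.
Row 1 has 7 + 20 + 26 + 3 + 18 + 17 + 12 = 103; the blank must be 100 − 103 = -3.
Row 4 has -3 + 15 + 16 + 6 + 3 + 17 + 38 = 92; the blank must be 100 − 92 = 8.

x = 8, d = -3, q = 7, z = 4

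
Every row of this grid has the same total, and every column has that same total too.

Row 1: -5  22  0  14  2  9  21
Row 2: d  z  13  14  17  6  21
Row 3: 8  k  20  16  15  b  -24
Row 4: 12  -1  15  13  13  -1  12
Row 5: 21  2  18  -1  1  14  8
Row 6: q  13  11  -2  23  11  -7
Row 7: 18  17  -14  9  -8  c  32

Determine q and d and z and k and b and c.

q = 14, d = -5, z = -3, k = 13, b = 15, c = 9

Rows 1 and 4 both sum to 63, so that's the common total.
Row 7 has 18 + 17 − 14 + 9 − 8 + 32 = 54; the blank must be 63 − 54 = 9.
Row 6 has 13 + 11 − 2 + 23 + 11 − 7 = 49; the blank must be 63 − 49 = 14.
Column 1 has -5 + 8 + 12 + 21 + 14 + 18 = 68; the blank must be 63 − 68 = -5.
Row 2 has -5 + 13 + 14 + 17 + 6 + 21 = 66; the blank must be 63 − 66 = -3.
Column 2 has 22 − 3 − 1 + 2 + 13 + 17 = 50; the blank must be 63 − 50 = 13.
Row 3 has 8 + 13 + 20 + 16 + 15 − 24 = 48; the blank must be 63 − 48 = 15.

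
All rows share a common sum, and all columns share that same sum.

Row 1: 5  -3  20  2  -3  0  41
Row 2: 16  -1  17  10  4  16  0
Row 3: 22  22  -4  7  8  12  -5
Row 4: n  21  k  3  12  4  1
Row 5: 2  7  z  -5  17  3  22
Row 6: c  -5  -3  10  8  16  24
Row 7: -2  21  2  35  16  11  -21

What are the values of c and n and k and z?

Rows 1 and 2 both sum to 62, so that's the common total.
The known cells in row 6 total 50, leaving 62 − 50 = 12 for the blank.
The known cells in row 5 total 46, leaving 62 − 46 = 16 for the blank.
The known cells in column 3 total 48, leaving 62 − 48 = 14 for the blank.
The known cells in row 4 total 55, leaving 62 − 55 = 7 for the blank.

c = 12, n = 7, k = 14, z = 16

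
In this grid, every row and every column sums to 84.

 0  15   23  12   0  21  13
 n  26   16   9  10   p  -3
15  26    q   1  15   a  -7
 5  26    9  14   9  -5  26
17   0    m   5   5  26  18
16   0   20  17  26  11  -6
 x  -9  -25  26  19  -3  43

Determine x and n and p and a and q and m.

The known cells in row 7 total 51, leaving 84 − 51 = 33 for the blank.
The known cells in row 5 total 71, leaving 84 − 71 = 13 for the blank.
The known cells in column 3 total 56, leaving 84 − 56 = 28 for the blank.
The known cells in column 1 total 86, leaving 84 − 86 = -2 for the blank.
The known cells in row 2 total 56, leaving 84 − 56 = 28 for the blank.
The known cells in row 3 total 78, leaving 84 − 78 = 6 for the blank.

x = 33, n = -2, p = 28, a = 6, q = 28, m = 13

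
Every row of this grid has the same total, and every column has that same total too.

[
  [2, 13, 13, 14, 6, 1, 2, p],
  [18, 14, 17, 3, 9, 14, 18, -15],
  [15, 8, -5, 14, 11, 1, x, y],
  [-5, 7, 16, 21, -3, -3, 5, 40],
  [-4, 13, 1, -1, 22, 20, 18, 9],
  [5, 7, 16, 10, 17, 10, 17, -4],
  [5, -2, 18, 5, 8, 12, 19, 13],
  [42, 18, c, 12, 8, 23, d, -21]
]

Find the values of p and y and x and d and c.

Rows 2 and 4 both sum to 78, so that's the common total.
Row 1: 2 + 13 + 13 + 14 + 6 + 1 + 2 = 51, so its missing entry is 78 − 51 = 27.
Column 8: 27 − 15 + 40 + 9 − 4 + 13 − 21 = 49, so its missing entry is 78 − 49 = 29.
Row 3: 15 + 8 − 5 + 14 + 11 + 1 + 29 = 73, so its missing entry is 78 − 73 = 5.
Column 7: 2 + 18 + 5 + 5 + 18 + 17 + 19 = 84, so its missing entry is 78 − 84 = -6.
Row 8: 42 + 18 + 12 + 8 + 23 − 6 − 21 = 76, so its missing entry is 78 − 76 = 2.

p = 27, y = 29, x = 5, d = -6, c = 2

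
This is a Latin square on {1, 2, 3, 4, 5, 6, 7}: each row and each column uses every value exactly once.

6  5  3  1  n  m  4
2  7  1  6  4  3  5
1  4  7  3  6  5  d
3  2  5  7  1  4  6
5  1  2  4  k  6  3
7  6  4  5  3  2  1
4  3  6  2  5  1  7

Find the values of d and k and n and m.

At (row 5, col 5): row 5 already has {1, 2, 3, 4, 5, 6}, so the value is 7.
Cell (3,7): row 3 already has {1, 3, 4, 5, 6, 7} → 2.
At (row 1, col 5): column 5 already has {1, 3, 4, 5, 6, 7}, so the value is 2.
At (row 1, col 6): row 1 already has {1, 2, 3, 4, 5, 6}, so the value is 7.

d = 2, k = 7, n = 2, m = 7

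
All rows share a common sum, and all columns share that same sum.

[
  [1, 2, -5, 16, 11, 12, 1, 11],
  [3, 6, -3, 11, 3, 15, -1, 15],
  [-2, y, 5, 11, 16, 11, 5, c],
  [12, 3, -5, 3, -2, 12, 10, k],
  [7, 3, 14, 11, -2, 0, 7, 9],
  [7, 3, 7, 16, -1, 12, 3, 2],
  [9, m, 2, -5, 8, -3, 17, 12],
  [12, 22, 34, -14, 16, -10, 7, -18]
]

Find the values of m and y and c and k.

Rows 1 and 2 both sum to 49, so that's the common total.
The known cells in row 4 total 33, leaving 49 − 33 = 16 for the blank.
The known cells in row 7 total 40, leaving 49 − 40 = 9 for the blank.
The known cells in column 2 total 48, leaving 49 − 48 = 1 for the blank.
The known cells in row 3 total 47, leaving 49 − 47 = 2 for the blank.

m = 9, y = 1, c = 2, k = 16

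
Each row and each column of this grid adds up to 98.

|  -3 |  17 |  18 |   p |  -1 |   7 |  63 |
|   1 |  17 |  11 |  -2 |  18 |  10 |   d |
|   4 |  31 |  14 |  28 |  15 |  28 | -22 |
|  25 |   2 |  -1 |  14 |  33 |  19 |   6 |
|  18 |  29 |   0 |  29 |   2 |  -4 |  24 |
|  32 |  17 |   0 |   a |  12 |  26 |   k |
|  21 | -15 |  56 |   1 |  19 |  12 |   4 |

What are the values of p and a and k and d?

Row 2 has 1 + 17 + 11 − 2 + 18 + 10 = 55; the blank must be 98 − 55 = 43.
Row 1 has -3 + 17 + 18 − 1 + 7 + 63 = 101; the blank must be 98 − 101 = -3.
Column 4 has -3 − 2 + 28 + 14 + 29 + 1 = 67; the blank must be 98 − 67 = 31.
Row 6 has 32 + 17 + 0 + 31 + 12 + 26 = 118; the blank must be 98 − 118 = -20.

p = -3, a = 31, k = -20, d = 43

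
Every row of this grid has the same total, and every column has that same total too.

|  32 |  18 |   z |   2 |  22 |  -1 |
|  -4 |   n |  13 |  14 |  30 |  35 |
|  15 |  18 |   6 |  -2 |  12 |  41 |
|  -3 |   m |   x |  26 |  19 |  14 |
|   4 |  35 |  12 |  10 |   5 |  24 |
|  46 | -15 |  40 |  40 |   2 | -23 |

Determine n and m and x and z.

n = 2, m = 32, x = 2, z = 17

Rows 3 and 5 both sum to 90, so that's the common total.
Row 2 has -4 + 13 + 14 + 30 + 35 = 88; the blank must be 90 − 88 = 2.
Column 2 has 18 + 2 + 18 + 35 − 15 = 58; the blank must be 90 − 58 = 32.
Row 4 has -3 + 32 + 26 + 19 + 14 = 88; the blank must be 90 − 88 = 2.
Row 1 has 32 + 18 + 2 + 22 − 1 = 73; the blank must be 90 − 73 = 17.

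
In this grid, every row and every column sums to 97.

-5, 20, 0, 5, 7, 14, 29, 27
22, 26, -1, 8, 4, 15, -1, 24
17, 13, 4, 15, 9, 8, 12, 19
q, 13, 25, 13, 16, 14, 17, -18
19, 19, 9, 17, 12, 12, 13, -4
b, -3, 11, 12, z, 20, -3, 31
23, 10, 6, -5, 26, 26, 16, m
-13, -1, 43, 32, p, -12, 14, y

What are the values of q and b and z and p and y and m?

Row 4: 13 + 25 + 13 + 16 + 14 + 17 − 18 = 80, so its missing entry is 97 − 80 = 17.
Row 7: 23 + 10 + 6 − 5 + 26 + 26 + 16 = 102, so its missing entry is 97 − 102 = -5.
Column 8: 27 + 24 + 19 − 18 − 4 + 31 − 5 = 74, so its missing entry is 97 − 74 = 23.
Row 8: -13 − 1 + 43 + 32 − 12 + 14 + 23 = 86, so its missing entry is 97 − 86 = 11.
Column 5: 7 + 4 + 9 + 16 + 12 + 26 + 11 = 85, so its missing entry is 97 − 85 = 12.
Row 6: -3 + 11 + 12 + 12 + 20 − 3 + 31 = 80, so its missing entry is 97 − 80 = 17.

q = 17, b = 17, z = 12, p = 11, y = 23, m = -5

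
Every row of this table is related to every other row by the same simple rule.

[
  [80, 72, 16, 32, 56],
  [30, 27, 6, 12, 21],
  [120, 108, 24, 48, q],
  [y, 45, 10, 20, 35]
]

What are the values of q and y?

q = 84, y = 50

Each row is a constant multiple of every other row — this is a multiplication table with the headers hidden.
Row 3 is 108/72 = 3/2 times row 1, so its entry in column 5 is 56 × 3/2 = 84.
Row 4 is 45/72 = 5/8 times row 1, so its entry in column 1 is 80 × 5/8 = 50.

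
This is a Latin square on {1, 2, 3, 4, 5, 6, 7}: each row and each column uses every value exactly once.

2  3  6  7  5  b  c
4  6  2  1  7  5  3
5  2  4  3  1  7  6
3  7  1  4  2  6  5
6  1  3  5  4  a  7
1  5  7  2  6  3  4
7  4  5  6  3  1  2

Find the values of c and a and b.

For row 5, column 6: row 5 already has {1, 3, 4, 5, 6, 7}; that leaves 2.
At (row 1, col 6): column 6 already has {1, 2, 3, 5, 6, 7}, so the value is 4.
For row 1, column 7: row 1 already has {2, 3, 4, 5, 6, 7}; that leaves 1.

c = 1, a = 2, b = 4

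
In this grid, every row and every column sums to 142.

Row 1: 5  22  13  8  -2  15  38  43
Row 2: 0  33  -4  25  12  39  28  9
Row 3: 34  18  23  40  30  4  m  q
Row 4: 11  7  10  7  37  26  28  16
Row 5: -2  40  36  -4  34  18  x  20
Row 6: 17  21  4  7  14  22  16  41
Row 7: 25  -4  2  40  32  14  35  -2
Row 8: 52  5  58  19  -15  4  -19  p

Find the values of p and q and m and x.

Row 5 has -2 + 40 + 36 − 4 + 34 + 18 + 20 = 142; the blank must be 142 − 142 = 0.
Column 7 has 38 + 28 + 28 + 0 + 16 + 35 − 19 = 126; the blank must be 142 − 126 = 16.
Row 8 has 52 + 5 + 58 + 19 − 15 + 4 − 19 = 104; the blank must be 142 − 104 = 38.
Row 3 has 34 + 18 + 23 + 40 + 30 + 4 + 16 = 165; the blank must be 142 − 165 = -23.

p = 38, q = -23, m = 16, x = 0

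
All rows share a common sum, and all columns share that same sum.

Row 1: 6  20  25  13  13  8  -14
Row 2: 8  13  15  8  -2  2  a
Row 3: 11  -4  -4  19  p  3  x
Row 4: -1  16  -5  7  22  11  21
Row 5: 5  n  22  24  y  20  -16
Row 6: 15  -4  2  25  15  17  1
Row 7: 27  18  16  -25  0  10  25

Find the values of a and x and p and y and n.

Rows 1 and 4 both sum to 71, so that's the common total.
The known cells in row 2 total 44, leaving 71 − 44 = 27 for the blank.
The known cells in column 7 total 44, leaving 71 − 44 = 27 for the blank.
The known cells in row 3 total 52, leaving 71 − 52 = 19 for the blank.
The known cells in column 5 total 67, leaving 71 − 67 = 4 for the blank.
The known cells in row 5 total 59, leaving 71 − 59 = 12 for the blank.

a = 27, x = 27, p = 19, y = 4, n = 12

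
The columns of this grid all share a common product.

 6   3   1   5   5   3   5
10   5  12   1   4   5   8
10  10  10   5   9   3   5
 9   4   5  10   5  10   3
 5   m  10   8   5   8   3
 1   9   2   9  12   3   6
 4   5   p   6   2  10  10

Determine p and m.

p = 9, m = 4

Columns 1 and 5 each multiply to 108000, so every column has product 108000.
Column 3: 1×12×10×5×10×2 = 12000, so the missing entry is 108000 ÷ 12000 = 9.
Column 2: 3×5×10×4×9×5 = 27000, so the missing entry is 108000 ÷ 27000 = 4.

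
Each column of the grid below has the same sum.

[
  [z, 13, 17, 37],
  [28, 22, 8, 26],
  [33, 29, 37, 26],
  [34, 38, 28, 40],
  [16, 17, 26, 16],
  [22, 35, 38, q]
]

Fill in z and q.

Column 2 sums to 154 and so does column 3; that's the common total.
In column 1 the known cells total 133, leaving 154 − 133 = 21.
In column 4 the known cells total 145, leaving 154 − 145 = 9.

z = 21, q = 9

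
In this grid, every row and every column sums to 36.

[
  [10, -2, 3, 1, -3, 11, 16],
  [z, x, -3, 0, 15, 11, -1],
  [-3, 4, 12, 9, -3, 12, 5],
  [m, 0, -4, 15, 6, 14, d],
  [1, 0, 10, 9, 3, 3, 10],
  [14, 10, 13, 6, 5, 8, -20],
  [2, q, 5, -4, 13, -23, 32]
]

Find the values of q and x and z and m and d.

q = 11, x = 13, z = 1, m = 11, d = -6

Row 7: 2 + 5 − 4 + 13 − 23 + 32 = 25, so its missing entry is 36 − 25 = 11.
Column 2: -2 + 4 + 0 + 0 + 10 + 11 = 23, so its missing entry is 36 − 23 = 13.
Column 7: 16 − 1 + 5 + 10 − 20 + 32 = 42, so its missing entry is 36 − 42 = -6.
Row 4: 0 − 4 + 15 + 6 + 14 − 6 = 25, so its missing entry is 36 − 25 = 11.
Row 2: 13 − 3 + 0 + 15 + 11 − 1 = 35, so its missing entry is 36 − 35 = 1.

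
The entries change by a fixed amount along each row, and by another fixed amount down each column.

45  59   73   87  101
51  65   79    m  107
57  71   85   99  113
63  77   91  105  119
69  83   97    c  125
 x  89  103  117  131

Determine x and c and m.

Along each row the entries change by 14 per step; down each column they change by 6.
Row 6: from 89 at column 2, stepping by 14 to column 1 gives 75.
Row 5: from 69 at column 1, stepping by 14 to column 4 gives 111.
Row 2: from 51 at column 1, stepping by 14 to column 4 gives 93.

x = 75, c = 111, m = 93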